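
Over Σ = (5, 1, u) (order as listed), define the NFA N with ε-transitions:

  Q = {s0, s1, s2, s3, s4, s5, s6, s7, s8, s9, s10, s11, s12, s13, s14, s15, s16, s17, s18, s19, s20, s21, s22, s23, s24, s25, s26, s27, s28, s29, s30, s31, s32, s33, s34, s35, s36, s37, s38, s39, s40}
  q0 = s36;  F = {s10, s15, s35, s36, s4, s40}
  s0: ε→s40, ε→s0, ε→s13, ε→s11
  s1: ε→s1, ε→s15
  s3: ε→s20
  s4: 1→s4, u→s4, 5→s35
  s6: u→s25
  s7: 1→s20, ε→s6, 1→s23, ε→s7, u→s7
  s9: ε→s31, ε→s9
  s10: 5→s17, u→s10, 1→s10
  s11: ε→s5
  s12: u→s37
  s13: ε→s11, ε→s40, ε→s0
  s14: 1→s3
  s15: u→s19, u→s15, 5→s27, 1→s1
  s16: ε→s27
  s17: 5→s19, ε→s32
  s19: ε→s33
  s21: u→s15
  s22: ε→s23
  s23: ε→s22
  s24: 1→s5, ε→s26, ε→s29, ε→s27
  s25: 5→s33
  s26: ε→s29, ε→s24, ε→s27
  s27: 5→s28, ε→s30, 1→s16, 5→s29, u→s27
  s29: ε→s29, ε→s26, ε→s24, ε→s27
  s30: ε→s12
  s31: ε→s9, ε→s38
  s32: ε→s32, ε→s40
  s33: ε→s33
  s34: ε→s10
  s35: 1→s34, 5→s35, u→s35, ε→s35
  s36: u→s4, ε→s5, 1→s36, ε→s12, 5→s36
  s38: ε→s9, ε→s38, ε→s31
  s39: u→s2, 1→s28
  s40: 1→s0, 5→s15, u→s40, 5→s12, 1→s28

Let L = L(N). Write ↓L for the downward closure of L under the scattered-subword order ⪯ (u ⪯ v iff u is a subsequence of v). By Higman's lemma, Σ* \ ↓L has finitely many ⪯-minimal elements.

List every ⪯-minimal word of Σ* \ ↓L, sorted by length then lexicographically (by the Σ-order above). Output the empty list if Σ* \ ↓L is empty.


A = [u51555].

|Q|=41, |F|=6, |δ|=81 (44 ε).
min D↑ (7 st, q0=0, F={6}): 0:5→0,1→0,u→1 1:5→2,1→1,u→1 2:5→2,1→3,u→2 3:5→4,1→3,u→3 4:5→5,1→4,u→4 5:5→6,1→5,u→5 6:5→6,1→6,u→6.
'u51555': run [25, 24, 23, 22, 20, 14, 10] end={s12,s16,s24,s26,s27,s28,s29,s30,s37,s5} — reject; 6/6 del acc.
1 words, ⪯-incomp.


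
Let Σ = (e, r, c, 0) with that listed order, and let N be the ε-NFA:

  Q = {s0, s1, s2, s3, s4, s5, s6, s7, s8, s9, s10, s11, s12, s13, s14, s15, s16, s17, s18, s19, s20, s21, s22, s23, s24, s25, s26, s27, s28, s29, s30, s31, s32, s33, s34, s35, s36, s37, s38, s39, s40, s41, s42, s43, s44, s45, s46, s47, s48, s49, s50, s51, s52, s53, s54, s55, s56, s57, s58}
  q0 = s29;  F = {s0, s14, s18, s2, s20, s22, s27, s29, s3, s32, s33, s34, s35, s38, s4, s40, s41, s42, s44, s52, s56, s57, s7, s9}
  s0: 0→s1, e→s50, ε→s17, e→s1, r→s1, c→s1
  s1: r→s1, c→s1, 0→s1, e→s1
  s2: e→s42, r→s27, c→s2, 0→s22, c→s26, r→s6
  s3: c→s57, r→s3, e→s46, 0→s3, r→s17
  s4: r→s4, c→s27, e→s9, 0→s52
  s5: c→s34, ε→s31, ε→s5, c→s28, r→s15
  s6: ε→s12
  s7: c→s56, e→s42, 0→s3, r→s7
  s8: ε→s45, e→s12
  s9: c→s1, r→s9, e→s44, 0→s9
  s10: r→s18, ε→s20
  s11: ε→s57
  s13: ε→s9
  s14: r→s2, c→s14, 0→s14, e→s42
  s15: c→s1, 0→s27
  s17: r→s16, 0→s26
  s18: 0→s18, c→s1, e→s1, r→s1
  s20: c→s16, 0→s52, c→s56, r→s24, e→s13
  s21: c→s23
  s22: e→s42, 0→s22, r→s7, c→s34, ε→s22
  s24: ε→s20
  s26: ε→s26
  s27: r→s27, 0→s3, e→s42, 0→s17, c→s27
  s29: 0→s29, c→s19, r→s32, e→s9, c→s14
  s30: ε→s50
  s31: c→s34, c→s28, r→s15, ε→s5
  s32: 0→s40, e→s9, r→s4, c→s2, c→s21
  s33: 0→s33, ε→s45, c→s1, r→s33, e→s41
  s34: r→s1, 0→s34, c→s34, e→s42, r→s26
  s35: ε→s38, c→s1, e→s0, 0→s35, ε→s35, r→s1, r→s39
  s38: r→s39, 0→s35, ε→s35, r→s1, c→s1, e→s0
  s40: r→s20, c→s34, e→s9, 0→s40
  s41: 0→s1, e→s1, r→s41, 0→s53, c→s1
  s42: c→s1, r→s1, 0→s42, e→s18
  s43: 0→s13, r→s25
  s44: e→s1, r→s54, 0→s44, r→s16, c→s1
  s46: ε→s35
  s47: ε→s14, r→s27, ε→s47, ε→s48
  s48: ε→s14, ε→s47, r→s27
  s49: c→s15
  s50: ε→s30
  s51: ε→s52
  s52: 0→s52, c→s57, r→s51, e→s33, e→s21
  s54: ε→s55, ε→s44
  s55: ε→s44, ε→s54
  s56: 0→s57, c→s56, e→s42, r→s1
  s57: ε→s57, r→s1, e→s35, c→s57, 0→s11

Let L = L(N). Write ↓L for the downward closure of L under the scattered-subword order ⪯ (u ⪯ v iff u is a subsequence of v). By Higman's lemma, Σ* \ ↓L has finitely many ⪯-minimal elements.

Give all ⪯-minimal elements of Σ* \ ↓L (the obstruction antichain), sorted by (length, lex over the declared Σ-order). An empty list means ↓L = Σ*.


|Q|=59, |F|=24, |δ|=162 (30 ε).
min D↑ (24 st, q0=0, F={5}): 0:e→1,r→2,c→3,0→0 1:e→4,r→1,c→5,0→1 2:e→1,r→6,c→7,0→8 3:e→9,r→7,c→3,0→3 4:e→5,r→4,c→5,0→4 5:e→5,r→5,c→5,0→5 6:e→1,r→6,c→10,0→11 7:e→9,r→10,c→7,0→12 8:e→1,r→13,c→14,0→8 9:e→15,r→5,c→5,0→9 10:e→9,r→10,c→10,0→16 11:e→17,r→11,c→18,0→11 12:e→9,r→19,c→14,0→12 13:e→1,r→13,c→20,0→11 14:e→9,r→5,c→14,0→14 15:e→5,r→5,c→5,0→15 16:e→21,r→16,c→18,0→16 17:e→22,r→17,c→5,0→17 18:e→21,r→5,c→18,0→18 19:e→9,r→19,c→20,0→16 20:e→9,r→5,c→20,0→18 21:e→23,r→5,c→5,0→21 22:e→5,r→22,c→5,0→5 23:e→5,r→5,c→5,0→5.
'ec': N↓-sim [45, 24, 2] end={s1,s23} — reject; 2/2 del acc.
'eee': |S_i|=[45, 24, 13, 3] end={s1,s30,s50} rej; 3/3 del acc.
'cer': run [45, 28, 13, 3] end={s1,s16,s39} ∉↓L; 3/3 deletions ∈↓L.
'r0cr': N↓-sim [45, 42, 36, 17, 4] end={s1,s16,s26,s39} ∉↓L; 4/4 del acc.
'rr0ee0': run [45, 42, 37, 28, 21, 9, 3] end={s1,s26,s53} rej; 6/6 deletions ∈↓L.
5 words, ⪯-incomp.

A = [ec, eee, cer, r0cr, rr0ee0].


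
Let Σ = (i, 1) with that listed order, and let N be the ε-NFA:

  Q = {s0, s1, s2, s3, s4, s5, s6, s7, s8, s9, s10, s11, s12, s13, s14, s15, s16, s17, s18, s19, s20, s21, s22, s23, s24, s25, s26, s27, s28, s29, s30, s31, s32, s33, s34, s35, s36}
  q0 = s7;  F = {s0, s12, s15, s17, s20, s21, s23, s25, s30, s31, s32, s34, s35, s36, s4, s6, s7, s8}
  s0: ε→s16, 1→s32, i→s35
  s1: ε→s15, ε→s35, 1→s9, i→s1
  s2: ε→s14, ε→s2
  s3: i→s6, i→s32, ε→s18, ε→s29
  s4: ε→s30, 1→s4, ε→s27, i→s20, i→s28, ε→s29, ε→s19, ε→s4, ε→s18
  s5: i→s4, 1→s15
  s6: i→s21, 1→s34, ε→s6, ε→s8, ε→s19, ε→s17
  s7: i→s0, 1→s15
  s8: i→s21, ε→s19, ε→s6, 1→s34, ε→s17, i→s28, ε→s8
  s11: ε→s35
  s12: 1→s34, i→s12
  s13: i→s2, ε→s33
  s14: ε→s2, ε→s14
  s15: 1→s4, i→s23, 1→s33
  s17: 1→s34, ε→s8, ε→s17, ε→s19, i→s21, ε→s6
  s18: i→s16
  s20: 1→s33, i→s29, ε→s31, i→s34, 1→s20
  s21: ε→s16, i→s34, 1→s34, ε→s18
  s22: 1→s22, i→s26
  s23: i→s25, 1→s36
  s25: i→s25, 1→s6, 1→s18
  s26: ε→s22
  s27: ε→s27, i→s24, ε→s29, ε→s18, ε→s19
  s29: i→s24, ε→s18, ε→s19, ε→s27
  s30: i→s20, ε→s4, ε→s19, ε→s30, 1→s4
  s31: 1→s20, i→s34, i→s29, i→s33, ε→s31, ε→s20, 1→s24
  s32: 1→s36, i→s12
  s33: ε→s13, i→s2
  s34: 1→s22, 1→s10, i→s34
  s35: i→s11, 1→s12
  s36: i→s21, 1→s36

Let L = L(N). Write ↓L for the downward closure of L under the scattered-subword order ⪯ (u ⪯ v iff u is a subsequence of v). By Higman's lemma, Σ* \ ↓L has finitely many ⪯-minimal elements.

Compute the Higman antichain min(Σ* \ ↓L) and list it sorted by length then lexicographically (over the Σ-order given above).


|Q|=37, |F|=18, |δ|=105 (46 ε).
min D↑ (15 st, q0=0, F={14}): 0:i→1,1→2 1:i→3,1→4 2:i→5,1→6 3:i→3,1→7 4:i→7,1→8 5:i→9,1→8 6:i→10,1→6 7:i→7,1→11 8:i→12,1→8 9:i→9,1→13 10:i→11,1→10 11:i→11,1→14 12:i→11,1→11 13:i→12,1→11 14:i→14,1→14 (ε-aug+det+¬).
'ii111': |S_i|=[33, 29, 23, 13, 4, 3] end={s10,s22,s26} rej; 5/5 single-dels accept.
'i1i11': run [33, 29, 24, 17, 4, 3] end={s10,s22,s26} — reject; 5/5 single-dels accept.
'11ii1': N↓-sim [33, 29, 24, 18, 14, 3] end={s10,s22,s26} ∉↓L; 5/5 deletions ∈↓L.
3 words, ⪯-incomp.

A = [ii111, i1i11, 11ii1].


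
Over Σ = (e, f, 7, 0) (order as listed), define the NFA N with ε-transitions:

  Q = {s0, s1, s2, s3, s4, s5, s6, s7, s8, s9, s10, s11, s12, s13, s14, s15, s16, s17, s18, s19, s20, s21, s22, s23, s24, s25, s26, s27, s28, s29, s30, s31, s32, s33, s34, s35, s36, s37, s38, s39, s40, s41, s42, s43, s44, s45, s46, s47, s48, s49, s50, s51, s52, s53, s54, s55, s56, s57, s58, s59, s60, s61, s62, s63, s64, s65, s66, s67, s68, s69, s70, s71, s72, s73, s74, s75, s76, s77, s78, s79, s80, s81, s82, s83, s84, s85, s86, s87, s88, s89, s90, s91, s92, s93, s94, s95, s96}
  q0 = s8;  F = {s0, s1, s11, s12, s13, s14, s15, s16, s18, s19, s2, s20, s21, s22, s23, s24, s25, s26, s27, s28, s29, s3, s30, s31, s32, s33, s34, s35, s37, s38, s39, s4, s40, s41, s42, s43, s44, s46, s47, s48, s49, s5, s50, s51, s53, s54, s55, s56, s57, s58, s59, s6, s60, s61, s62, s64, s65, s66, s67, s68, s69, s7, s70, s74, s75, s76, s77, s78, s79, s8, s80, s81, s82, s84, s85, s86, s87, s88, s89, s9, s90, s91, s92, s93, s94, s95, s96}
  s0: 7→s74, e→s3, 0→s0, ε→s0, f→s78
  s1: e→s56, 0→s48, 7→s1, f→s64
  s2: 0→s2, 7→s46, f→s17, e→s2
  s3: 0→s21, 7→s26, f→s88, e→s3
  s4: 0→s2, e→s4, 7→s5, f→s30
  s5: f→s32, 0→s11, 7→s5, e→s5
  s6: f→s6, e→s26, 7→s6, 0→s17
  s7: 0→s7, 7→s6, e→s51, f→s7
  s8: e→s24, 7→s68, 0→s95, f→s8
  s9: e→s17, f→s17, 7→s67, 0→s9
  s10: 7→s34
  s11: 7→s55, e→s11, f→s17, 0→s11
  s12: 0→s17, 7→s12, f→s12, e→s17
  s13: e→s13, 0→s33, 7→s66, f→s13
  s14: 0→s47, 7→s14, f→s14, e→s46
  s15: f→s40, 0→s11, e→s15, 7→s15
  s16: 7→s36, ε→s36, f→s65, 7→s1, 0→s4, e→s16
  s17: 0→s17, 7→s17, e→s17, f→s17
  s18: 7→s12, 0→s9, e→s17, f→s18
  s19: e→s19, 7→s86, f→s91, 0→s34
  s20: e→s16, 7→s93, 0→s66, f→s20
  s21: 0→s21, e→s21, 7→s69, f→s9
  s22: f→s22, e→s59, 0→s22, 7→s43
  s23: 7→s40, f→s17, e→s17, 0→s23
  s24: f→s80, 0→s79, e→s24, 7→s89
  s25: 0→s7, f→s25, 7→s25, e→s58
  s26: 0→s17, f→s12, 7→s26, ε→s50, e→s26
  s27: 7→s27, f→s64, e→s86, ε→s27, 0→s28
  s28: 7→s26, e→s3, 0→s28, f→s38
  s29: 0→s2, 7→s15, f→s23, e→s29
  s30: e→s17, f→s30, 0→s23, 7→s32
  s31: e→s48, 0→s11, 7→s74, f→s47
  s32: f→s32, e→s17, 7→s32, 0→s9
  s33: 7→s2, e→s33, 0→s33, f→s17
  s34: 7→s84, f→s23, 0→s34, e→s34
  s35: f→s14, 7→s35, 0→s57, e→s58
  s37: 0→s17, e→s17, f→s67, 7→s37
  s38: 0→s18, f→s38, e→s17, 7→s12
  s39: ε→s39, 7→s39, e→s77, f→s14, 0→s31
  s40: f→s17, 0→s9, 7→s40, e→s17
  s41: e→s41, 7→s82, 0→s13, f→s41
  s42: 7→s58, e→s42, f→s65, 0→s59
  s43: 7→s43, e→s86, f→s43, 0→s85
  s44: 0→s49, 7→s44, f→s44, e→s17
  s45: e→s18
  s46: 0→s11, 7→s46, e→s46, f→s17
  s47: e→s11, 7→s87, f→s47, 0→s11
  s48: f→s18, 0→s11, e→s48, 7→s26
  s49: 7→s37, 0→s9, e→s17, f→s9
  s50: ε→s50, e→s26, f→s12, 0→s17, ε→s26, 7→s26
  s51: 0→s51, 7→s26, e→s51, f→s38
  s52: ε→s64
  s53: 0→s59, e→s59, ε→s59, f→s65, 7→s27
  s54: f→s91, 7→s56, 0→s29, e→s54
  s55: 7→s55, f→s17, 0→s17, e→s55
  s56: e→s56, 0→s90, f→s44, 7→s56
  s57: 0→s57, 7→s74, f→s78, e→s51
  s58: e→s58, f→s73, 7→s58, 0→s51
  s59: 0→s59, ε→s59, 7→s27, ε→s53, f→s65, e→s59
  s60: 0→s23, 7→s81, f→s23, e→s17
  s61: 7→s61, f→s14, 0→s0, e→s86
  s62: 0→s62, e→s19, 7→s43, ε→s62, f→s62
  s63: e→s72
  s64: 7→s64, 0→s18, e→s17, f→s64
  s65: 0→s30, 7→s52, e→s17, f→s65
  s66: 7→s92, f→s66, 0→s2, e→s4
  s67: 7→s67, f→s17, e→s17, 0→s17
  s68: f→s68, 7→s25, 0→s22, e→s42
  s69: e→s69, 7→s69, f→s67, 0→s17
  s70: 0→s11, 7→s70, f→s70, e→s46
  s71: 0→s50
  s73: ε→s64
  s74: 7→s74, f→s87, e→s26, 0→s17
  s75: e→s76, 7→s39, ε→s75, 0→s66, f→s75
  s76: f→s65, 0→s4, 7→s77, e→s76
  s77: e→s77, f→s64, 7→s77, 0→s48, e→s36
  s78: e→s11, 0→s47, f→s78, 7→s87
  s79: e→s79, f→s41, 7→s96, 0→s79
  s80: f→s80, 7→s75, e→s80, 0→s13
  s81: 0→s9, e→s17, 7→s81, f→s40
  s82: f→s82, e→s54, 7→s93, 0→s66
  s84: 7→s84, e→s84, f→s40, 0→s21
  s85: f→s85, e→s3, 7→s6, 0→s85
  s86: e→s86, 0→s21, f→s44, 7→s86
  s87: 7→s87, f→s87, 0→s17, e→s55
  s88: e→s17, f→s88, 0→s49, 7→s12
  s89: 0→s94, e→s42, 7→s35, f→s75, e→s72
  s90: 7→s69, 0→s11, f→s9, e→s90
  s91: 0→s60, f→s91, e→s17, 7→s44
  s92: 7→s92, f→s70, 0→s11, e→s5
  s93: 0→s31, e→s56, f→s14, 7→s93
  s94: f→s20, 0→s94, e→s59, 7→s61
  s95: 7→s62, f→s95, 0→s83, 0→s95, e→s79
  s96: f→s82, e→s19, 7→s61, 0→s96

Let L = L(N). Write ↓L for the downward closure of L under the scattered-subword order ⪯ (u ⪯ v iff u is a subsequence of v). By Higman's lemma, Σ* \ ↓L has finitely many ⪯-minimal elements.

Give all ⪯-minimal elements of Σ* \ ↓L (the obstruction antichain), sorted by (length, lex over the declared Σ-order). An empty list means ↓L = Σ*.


min(Σ*\↓L) = [7efe, ef00f, 77070, e77fef, 07e0ff].

|Q|=97, |F|=87, |δ|=374 (14 ε).
min D↑ (86 st, q0=0, F={32}): 0:e→1,f→0,7→2,0→3 1:e→1,f→4,7→5,0→6 2:e→7,f→2,7→8,0→9 3:e→6,f→3,7→10,0→3 4:e→4,f→4,7→11,0→12 5:e→7,f→11,7→13,0→14 6:e→6,f→15,7→16,0→6 7:e→7,f→17,7→18,0→19 8:e→18,f→8,7→8,0→20 9:e→19,f→9,7→21,0→9 10:e→22,f→10,7→21,0→10 11:e→23,f→11,7→24,0→25 12:e→12,f→12,7→25,0→26 13:e→18,f→27,7→13,0→28 14:e→19,f→29,7→30,0→14 15:e→15,f→15,7→31,0→12 16:e→22,f→31,7→30,0→16 17:e→32,f→17,7→33,0→34 18:e→18,f→33,7→18,0→35 19:e→19,f→17,7→36,0→19 20:e→35,f→20,7→37,0→20 21:e→38,f→21,7→21,0→39 22:e→22,f→40,7→38,0→41 23:e→23,f→17,7→42,0→43 24:e→42,f→27,7→24,0→44 25:e→43,f→25,7→45,0→46 26:e→26,f→32,7→46,0→26 27:e→47,f→27,7→27,0→48 28:e→35,f→49,7→50,0→28 29:e→51,f→29,7→52,0→25 30:e→38,f→27,7→30,0→53 31:e→54,f→31,7→52,0→25 32:e→32,f→32,7→32,0→32 33:e→32,f→33,7→33,0→55 34:e→32,f→34,7→56,0→57 35:e→35,f→58,7→59,0→35 36:e→38,f→33,7→36,0→60 37:e→59,f→37,7→37,0→32 38:e→38,f→61,7→38,0→62 39:e→63,f→39,7→37,0→39 40:e→32,f→40,7→61,0→64 41:e→41,f→57,7→65,0→41 42:e→42,f→33,7→42,0→66 43:e→43,f→34,7→67,0→46 44:e→66,f→48,7→50,0→68 45:e→67,f→69,7→45,0→68 46:e→46,f→32,7→47,0→46 47:e→47,f→32,7→47,0→68 48:e→68,f→48,7→70,0→68 49:e→68,f→49,7→70,0→48 50:e→59,f→70,7→50,0→32 51:e→51,f→17,7→71,0→43 52:e→72,f→27,7→52,0→44 53:e→63,f→49,7→50,0→53 54:e→54,f→40,7→72,0→73 55:e→32,f→55,7→74,0→75 56:e→32,f→56,7→56,0→75 57:e→32,f→32,7→76,0→57 58:e→32,f→58,7→74,0→55 59:e→59,f→74,7→59,0→32 60:e→63,f→58,7→59,0→60 61:e→32,f→61,7→61,0→77 62:e→62,f→75,7→78,0→62 63:e→63,f→79,7→59,0→62 64:e→32,f→57,7→80,0→57 65:e→65,f→76,7→65,0→62 66:e→66,f→55,7→59,0→68 67:e→67,f→56,7→67,0→68 68:e→68,f→32,7→81,0→68 69:e→47,f→69,7→69,0→68 70:e→81,f→70,7→70,0→32 71:e→72,f→33,7→71,0→66 72:e→72,f→61,7→72,0→82 73:e→73,f→57,7→83,0→46 74:e→32,f→74,7→74,0→32 75:e→32,f→32,7→84,0→75 76:e→32,f→32,7→76,0→75 77:e→32,f→75,7→85,0→75 78:e→78,f→84,7→78,0→32 79:e→32,f→79,7→74,0→77 80:e→32,f→76,7→80,0→75 81:e→81,f→32,7→81,0→32 82:e→82,f→75,7→78,0→68 83:e→83,f→76,7→83,0→68 84:e→32,f→32,7→84,0→32 85:e→32,f→84,7→85,0→32 [Hopcroft].
'7efe': |S_i|=[93, 84, 55, 21, 1] end={s17} — reject; 4/4 del acc.
'ef00f': N↓-sim [93, 82, 59, 35, 10, 1] end={s17} — reject; 5/5 deletions ∈↓L.
'77070': N↓-sim [93, 84, 57, 30, 11, 1] end={s17} — reject; 5/5 del acc.
'e77fef': |S_i|=[93, 82, 76, 52, 22, 4, 1] end={s17} — reject; 6/6 single-dels accept.
'07e0ff': run [93, 78, 62, 37, 20, 5, 1] end={s17} ∉↓L; 6/6 del acc.
5 words, ⪯-incomp.


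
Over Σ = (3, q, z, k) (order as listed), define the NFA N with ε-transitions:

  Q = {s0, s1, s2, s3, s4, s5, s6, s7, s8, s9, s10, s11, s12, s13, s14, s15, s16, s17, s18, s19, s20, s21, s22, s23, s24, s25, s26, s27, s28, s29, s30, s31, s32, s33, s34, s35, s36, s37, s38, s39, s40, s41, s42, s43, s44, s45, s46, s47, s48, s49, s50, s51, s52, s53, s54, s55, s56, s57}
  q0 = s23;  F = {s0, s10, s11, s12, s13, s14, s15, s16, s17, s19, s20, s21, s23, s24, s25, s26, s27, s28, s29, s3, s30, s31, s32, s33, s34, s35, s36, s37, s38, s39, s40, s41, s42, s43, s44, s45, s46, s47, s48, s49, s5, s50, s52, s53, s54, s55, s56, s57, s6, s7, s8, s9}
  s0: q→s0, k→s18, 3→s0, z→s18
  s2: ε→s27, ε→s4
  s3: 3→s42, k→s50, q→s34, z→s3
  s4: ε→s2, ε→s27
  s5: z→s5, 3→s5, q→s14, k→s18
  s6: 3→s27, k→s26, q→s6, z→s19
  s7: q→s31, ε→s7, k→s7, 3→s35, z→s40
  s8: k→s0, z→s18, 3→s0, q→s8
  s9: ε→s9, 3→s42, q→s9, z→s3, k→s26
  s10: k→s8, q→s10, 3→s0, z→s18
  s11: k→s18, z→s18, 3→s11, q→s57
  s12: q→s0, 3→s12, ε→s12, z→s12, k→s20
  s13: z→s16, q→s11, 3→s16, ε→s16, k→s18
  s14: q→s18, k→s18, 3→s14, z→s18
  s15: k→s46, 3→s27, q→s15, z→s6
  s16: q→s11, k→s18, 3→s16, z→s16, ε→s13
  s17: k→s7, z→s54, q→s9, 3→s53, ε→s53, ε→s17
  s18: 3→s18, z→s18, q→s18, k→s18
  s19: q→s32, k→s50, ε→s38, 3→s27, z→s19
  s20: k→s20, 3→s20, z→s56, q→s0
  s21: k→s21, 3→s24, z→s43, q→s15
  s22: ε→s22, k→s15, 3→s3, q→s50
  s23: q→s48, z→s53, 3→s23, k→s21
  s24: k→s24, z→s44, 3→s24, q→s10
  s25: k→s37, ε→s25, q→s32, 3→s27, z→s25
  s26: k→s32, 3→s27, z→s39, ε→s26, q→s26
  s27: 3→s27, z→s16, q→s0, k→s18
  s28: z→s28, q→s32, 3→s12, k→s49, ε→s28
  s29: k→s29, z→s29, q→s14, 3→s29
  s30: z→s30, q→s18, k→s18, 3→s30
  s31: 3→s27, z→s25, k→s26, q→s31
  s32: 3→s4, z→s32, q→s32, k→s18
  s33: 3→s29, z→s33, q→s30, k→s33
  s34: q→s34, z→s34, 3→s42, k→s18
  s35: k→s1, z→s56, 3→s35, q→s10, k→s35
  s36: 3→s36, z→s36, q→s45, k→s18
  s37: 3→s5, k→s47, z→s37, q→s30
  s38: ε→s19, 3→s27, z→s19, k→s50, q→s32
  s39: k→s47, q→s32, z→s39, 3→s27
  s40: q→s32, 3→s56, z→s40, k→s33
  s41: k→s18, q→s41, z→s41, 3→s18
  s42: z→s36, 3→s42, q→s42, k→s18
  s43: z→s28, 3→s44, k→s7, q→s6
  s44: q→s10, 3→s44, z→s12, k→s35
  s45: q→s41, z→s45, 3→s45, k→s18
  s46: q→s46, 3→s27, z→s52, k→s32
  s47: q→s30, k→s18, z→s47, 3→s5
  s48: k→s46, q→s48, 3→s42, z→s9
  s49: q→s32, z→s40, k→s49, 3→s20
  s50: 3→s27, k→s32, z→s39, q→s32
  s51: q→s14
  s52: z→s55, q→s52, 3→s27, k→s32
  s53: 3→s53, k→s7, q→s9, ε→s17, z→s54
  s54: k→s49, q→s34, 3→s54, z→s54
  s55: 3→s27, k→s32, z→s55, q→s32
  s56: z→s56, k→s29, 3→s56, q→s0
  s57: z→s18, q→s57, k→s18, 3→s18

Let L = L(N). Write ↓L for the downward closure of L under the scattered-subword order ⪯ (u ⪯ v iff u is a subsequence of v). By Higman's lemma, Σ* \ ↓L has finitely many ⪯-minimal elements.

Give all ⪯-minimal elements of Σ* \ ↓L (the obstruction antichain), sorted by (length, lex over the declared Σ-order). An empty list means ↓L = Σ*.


A = [q3k, qkkk, zzqk, k3qz, q3zqq3, zkzkqq].

|Q|=58, |F|=52, |δ|=235 (18 ε).
min D↑ (50 st, q0=0, F={13}): 0:3→0,q→1,z→2,k→3 1:3→4,q→1,z→5,k→6 2:3→2,q→5,z→7,k→8 3:3→9,q→10,z→11,k→3 4:3→4,q→4,z→12,k→13 5:3→4,q→5,z→14,k→15 6:3→16,q→6,z→17,k→18 7:3→7,q→19,z→7,k→20 8:3→21,q→22,z→23,k→8 9:3→9,q→24,z→25,k→9 10:3→16,q→10,z→26,k→6 11:3→25,q→26,z→27,k→8 12:3→12,q→28,z→12,k→13 13:3→13,q→13,z→13,k→13 14:3→4,q→19,z→14,k→29 15:3→16,q→15,z→30,k→18 16:3→16,q→31,z→32,k→13 17:3→16,q→17,z→33,k→18 18:3→16,q→18,z→18,k→13 19:3→4,q→19,z→19,k→13 20:3→34,q→18,z→23,k→20 21:3→21,q→24,z→35,k→21 22:3→16,q→22,z→36,k→15 23:3→35,q→18,z→23,k→37 24:3→31,q→24,z→13,k→38 25:3→25,q→24,z→39,k→21 26:3→16,q→26,z→40,k→15 27:3→39,q→18,z→27,k→20 28:3→28,q→41,z→28,k→13 29:3→16,q→18,z→30,k→18 30:3→16,q→18,z→30,k→42 31:3→31,q→31,z→13,k→13 32:3→32,q→43,z→32,k→13 33:3→16,q→18,z→33,k→18 34:3→34,q→31,z→35,k→34 35:3→35,q→31,z→35,k→44 36:3→16,q→18,z→36,k→45 37:3→44,q→46,z→37,k→37 38:3→31,q→38,z→13,k→31 39:3→39,q→31,z→39,k→34 40:3→16,q→18,z→40,k→29 41:3→13,q→41,z→41,k→13 42:3→47,q→46,z→42,k→13 43:3→43,q→48,z→13,k→13 44:3→44,q→49,z→44,k→44 45:3→47,q→46,z→45,k→42 46:3→46,q→13,z→46,k→13 47:3→47,q→49,z→47,k→13 48:3→13,q→48,z→13,k→13 49:3→49,q→13,z→13,k→13 (ε-aug+det+¬).
'q3k': N↓-sim [56, 37, 16, 1] end={s18} ∉↓L; 3/3 deletions ∈↓L.
'qkkk': run [56, 37, 22, 14, 1] end={s18} rej; 4/4 del acc.
'zzqk': |S_i|=[56, 50, 36, 17, 1] end={s18} — reject; 4/4 single-dels accept.
'k3qz': |S_i|=[56, 44, 22, 7, 1] end={s18} ∉↓L; 4/4 del acc.
'q3zqq3': N↓-sim [56, 37, 16, 11, 6, 3, 1] end={s18} rej; 6/6 deletions ∈↓L.
'zkzkqq': N↓-sim [56, 50, 31, 21, 8, 3, 1] end={s18} — reject; 6/6 deletions ∈↓L.
6 words, ⪯-incomp.


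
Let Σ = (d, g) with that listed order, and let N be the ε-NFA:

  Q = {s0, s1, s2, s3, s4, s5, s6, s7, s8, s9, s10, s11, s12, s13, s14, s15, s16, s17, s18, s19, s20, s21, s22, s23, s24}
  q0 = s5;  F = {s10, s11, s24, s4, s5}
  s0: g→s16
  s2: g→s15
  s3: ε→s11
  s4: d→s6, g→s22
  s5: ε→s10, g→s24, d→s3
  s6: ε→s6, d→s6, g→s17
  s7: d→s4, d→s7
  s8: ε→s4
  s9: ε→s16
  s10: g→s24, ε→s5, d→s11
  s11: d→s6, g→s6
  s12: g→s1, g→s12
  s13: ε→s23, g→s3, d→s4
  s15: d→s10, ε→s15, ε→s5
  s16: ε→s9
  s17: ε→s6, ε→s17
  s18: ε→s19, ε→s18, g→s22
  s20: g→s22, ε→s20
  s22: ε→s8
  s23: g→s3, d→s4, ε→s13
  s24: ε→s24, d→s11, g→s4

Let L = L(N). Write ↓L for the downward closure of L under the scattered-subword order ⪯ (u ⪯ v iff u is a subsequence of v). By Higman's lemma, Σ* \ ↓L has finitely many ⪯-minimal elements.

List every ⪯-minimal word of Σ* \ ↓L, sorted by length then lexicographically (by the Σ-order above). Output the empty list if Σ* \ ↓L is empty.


|Q|=25, |F|=5, |δ|=43 (18 ε).
min D↑ (5 st, q0=0, F={3}): 0:d→1,g→2 1:d→3,g→3 2:d→1,g→4 3:d→3,g→3 4:d→3,g→4.
'dd': N↓-sim [10, 4, 2] end={s17,s6} ∉↓L; 2/2 single-dels accept.
'dg': N↓-sim [10, 4, 2] end={s17,s6} rej; 2/2 single-dels accept.
'ggd': N↓-sim [10, 7, 5, 2] end={s17,s6} ∉↓L; 3/3 del acc.
3 words, ⪯-incomp.

Antichain: [dd, dg, ggd].


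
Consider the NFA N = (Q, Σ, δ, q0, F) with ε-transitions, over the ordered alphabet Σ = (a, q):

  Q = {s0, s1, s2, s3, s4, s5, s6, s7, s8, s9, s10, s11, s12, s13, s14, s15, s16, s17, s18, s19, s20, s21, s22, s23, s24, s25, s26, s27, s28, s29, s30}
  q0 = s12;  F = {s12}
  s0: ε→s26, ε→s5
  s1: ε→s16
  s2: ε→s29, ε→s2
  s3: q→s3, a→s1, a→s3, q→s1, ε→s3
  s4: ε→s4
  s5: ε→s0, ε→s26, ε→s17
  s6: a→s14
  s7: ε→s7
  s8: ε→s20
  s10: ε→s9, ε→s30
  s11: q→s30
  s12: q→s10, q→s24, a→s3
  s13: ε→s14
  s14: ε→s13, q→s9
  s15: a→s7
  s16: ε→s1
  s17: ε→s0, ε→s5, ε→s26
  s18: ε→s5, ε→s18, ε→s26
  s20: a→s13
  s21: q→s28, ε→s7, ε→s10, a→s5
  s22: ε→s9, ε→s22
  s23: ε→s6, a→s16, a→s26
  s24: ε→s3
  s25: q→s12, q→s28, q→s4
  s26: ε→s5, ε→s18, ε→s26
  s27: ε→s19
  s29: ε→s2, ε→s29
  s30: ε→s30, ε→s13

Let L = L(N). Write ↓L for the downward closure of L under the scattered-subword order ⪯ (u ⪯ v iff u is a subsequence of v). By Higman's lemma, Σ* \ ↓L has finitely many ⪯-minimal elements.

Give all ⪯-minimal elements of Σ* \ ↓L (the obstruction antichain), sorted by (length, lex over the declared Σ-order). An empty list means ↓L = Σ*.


min(Σ*\↓L) = [a, q].

|Q|=31, |F|=1, |δ|=56 (37 ε).
min D↑ (2 st, q0=0, F={1}): 0:a→1,q→1 1:a→1,q→1 [Hopcroft].
'a': N↓-sim [10, 3] end={s1,s16,s3} rej; 1/1 deletions ∈↓L.
'q': |S_i|=[10, 9] end={s1,s10,s13,s14,s16,s24,s3,s30,s9} rej; 1/1 single-dels accept.
2 minimals (antichain).


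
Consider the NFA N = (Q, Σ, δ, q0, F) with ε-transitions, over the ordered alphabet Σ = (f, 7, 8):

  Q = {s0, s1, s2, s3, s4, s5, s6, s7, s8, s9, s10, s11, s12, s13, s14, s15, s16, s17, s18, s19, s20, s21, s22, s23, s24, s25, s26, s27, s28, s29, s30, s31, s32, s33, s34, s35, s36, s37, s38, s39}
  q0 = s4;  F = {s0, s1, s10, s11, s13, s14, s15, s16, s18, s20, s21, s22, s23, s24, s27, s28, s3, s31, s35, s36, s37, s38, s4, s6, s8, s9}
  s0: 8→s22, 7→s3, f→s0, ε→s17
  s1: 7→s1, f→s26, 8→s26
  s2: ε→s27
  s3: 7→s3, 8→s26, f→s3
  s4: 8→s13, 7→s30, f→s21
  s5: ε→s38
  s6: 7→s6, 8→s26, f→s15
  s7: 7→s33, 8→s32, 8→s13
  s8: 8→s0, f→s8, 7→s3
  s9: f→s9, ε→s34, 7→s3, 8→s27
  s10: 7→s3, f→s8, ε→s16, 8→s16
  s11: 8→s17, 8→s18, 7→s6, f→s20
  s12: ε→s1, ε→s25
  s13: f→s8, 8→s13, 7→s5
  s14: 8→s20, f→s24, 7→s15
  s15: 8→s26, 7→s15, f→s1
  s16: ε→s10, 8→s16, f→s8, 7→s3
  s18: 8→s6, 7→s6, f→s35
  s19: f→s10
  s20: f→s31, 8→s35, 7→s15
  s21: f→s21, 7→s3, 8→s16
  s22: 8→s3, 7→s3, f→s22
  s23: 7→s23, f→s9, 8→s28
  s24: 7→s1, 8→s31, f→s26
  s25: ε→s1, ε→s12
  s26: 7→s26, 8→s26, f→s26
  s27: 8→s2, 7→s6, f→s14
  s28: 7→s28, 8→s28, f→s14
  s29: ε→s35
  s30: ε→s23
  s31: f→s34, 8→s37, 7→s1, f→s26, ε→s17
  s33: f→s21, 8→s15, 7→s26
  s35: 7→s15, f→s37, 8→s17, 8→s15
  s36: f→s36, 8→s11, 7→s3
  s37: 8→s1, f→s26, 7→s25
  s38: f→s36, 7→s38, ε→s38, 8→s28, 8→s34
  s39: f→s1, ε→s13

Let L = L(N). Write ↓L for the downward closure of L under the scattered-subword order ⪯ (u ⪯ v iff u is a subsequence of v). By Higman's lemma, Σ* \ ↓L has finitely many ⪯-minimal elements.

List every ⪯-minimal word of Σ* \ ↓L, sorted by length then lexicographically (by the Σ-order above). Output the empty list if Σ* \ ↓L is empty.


|Q|=40, |F|=26, |δ|=108 (15 ε).
min D↑ (26 st, q0=0, F={10}): 0:f→1,7→2,8→3 1:f→1,7→4,8→5 2:f→6,7→2,8→7 3:f→8,7→9,8→3 4:f→4,7→4,8→10 5:f→8,7→4,8→5 6:f→6,7→4,8→11 7:f→12,7→7,8→7 8:f→8,7→4,8→13 9:f→14,7→9,8→7 10:f→10,7→10,8→10 11:f→12,7→15,8→11 12:f→16,7→17,8→18 13:f→13,7→4,8→19 14:f→14,7→4,8→20 15:f→17,7→15,8→10 16:f→10,7→21,8→22 17:f→21,7→17,8→10 18:f→22,7→17,8→23 19:f→19,7→4,8→4 20:f→18,7→15,8→24 21:f→10,7→21,8→10 22:f→10,7→21,8→25 23:f→25,7→17,8→17 24:f→23,7→15,8→15 25:f→10,7→21,8→21 [Hopcroft].
'f78': run [34, 27, 7, 1] end={s26} ∉↓L; 3/3 deletions ∈↓L.
'78fff': run [34, 26, 19, 13, 9, 2] end={s26,s34} — reject; 5/5 deletions ∈↓L.
'8f8888': |S_i|=[34, 29, 21, 17, 12, 6, 1] end={s26} — reject; 6/6 deletions ∈↓L.
3 obstructions.

A = [f78, 78fff, 8f8888].


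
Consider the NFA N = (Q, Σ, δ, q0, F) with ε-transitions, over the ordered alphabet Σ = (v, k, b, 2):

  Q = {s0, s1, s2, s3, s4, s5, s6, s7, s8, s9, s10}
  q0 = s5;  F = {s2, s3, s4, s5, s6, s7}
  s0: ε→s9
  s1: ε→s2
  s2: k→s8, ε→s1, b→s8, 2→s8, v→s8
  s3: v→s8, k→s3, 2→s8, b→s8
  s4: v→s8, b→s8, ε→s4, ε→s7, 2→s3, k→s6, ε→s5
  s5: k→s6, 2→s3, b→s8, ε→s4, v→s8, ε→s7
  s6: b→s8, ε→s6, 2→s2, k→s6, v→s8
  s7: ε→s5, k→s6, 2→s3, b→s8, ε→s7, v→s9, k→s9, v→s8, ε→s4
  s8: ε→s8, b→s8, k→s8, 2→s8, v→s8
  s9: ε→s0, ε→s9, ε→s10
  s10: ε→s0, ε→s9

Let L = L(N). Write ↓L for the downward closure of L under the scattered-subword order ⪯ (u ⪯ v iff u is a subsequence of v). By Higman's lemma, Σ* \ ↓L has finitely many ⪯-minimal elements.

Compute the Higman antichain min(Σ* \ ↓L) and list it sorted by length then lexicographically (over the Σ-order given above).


|Q|=11, |F|=6, |δ|=48 (18 ε).
min D↑ (5 st, q0=0, F={1}): 0:v→1,k→2,b→1,2→3 1:v→1,k→1,b→1,2→1 2:v→1,k→2,b→1,2→4 3:v→1,k→3,b→1,2→1 4:v→1,k→1,b→1,2→1.
'v': N↓-sim [11, 4] end={s0,s10,s8,s9} — reject; 1/1 deletions ∈↓L.
'b': N↓-sim [11, 1] end={s8} ∉↓L; 1/1 single-dels accept.
'22': N↓-sim [11, 4, 1] end={s8} — reject; 2/2 del acc.
'k2k': |S_i|=[11, 8, 3, 1] end={s8} rej; 3/3 del acc.
4 words, ⪯-incomp.

Antichain: [v, b, 22, k2k].


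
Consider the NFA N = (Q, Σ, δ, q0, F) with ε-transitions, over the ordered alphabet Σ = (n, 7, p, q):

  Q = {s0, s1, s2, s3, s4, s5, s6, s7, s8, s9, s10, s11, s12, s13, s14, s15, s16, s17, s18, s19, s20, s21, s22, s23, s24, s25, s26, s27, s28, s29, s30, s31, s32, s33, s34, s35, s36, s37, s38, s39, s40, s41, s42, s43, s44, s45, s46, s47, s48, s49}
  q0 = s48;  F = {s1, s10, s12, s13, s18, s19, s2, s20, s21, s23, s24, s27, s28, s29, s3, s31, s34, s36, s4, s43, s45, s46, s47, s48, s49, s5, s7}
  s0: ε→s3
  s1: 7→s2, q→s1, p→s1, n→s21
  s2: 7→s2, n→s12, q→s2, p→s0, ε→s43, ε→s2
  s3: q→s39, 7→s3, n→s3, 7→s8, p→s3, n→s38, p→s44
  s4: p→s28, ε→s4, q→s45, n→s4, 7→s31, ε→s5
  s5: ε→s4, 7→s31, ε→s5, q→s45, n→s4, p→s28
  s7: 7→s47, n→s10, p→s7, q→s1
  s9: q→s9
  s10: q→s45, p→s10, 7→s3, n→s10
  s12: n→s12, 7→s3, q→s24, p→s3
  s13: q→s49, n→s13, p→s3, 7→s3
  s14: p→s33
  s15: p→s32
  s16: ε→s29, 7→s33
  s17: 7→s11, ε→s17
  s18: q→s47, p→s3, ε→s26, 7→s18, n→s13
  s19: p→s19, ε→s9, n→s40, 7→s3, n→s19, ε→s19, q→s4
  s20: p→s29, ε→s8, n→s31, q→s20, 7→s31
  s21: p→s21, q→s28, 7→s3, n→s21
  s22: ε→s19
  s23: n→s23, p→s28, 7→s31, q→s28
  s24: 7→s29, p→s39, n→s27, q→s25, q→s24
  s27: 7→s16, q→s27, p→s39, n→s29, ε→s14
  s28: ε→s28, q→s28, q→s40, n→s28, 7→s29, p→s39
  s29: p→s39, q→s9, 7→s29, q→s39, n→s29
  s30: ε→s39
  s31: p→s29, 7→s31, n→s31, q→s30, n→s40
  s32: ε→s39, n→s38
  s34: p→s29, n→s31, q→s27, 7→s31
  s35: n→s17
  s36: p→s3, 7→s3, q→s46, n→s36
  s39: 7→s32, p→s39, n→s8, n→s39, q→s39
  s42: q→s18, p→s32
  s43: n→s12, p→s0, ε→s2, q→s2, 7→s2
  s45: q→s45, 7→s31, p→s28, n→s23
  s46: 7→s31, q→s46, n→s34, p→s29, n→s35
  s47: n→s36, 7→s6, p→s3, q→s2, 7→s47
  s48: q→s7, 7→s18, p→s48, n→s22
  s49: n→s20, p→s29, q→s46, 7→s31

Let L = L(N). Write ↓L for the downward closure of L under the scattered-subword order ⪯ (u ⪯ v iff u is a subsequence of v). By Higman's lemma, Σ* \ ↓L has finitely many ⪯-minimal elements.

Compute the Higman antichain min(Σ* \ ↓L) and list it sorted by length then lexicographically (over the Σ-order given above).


|Q|=50, |F|=27, |δ|=151 (19 ε).
min D↑ (26 st, q0=0, F={10}): 0:n→1,7→2,p→0,q→3 1:n→1,7→4,p→1,q→5 2:n→6,7→2,p→4,q→7 3:n→8,7→7,p→3,q→9 4:n→4,7→4,p→4,q→10 5:n→5,7→11,p→12,q→13 6:n→6,7→4,p→4,q→14 7:n→15,7→7,p→4,q→16 8:n→8,7→4,p→8,q→13 9:n→17,7→16,p→9,q→9 10:n→10,7→10,p→10,q→10 11:n→11,7→11,p→18,q→10 12:n→12,7→18,p→10,q→12 13:n→19,7→11,p→12,q→13 14:n→20,7→11,p→18,q→21 15:n→15,7→4,p→4,q→21 16:n→22,7→16,p→4,q→16 17:n→17,7→4,p→17,q→12 18:n→18,7→18,p→10,q→10 19:n→19,7→11,p→12,q→12 20:n→11,7→11,p→18,q→20 21:n→23,7→11,p→18,q→21 22:n→22,7→4,p→4,q→24 23:n→11,7→11,p→18,q→25 24:n→25,7→18,p→10,q→24 25:n→18,7→18,p→10,q→25.
'n7q': run [46, 36, 14, 6] end={s30,s32,s38,s39,s8,s9} — reject; 3/3 del acc.
'7pq': N↓-sim [46, 34, 10, 5] end={s32,s38,s39,s8,s9} — reject; 3/3 del acc.
'nqpp': |S_i|=[46, 36, 27, 9, 4] end={s32,s38,s39,s8} rej; 4/4 deletions ∈↓L.
'qqnqp': |S_i|=[46, 40, 32, 25, 15, 5] end={s32,s33,s38,s39,s8} — reject; 5/5 del acc.
'7nqnnq': run [46, 34, 27, 22, 18, 11, 6] end={s30,s32,s38,s39,s8,s9} ∉↓L; 6/6 deletions ∈↓L.
5 words, ⪯-incomp.

min(Σ*\↓L) = [n7q, 7pq, nqpp, qqnqp, 7nqnnq].


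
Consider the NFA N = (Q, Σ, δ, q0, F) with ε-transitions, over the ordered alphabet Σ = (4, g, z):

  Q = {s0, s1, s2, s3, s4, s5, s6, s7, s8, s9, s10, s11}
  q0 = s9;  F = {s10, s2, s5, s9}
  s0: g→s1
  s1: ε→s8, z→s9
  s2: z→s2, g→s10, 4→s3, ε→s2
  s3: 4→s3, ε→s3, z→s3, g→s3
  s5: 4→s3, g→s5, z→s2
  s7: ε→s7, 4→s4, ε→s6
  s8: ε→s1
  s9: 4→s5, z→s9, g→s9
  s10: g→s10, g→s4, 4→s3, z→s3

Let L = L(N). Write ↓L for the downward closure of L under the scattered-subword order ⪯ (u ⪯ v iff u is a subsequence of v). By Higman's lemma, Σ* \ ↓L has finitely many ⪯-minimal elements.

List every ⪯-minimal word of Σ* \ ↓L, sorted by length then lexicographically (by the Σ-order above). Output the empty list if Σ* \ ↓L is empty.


|Q|=12, |F|=4, |δ|=25 (6 ε).
min D↑ (5 st, q0=0, F={2}): 0:4→1,g→0,z→0 1:4→2,g→1,z→3 2:4→2,g→2,z→2 3:4→2,g→4,z→3 4:4→2,g→4,z→2.
'44': N↓-sim [6, 5, 1] end={s3} rej; 2/2 del acc.
'4zgz': N↓-sim [6, 5, 4, 3, 1] end={s3} — reject; 4/4 single-dels accept.
2 words, ⪯-incomp.

Antichain: [44, 4zgz].


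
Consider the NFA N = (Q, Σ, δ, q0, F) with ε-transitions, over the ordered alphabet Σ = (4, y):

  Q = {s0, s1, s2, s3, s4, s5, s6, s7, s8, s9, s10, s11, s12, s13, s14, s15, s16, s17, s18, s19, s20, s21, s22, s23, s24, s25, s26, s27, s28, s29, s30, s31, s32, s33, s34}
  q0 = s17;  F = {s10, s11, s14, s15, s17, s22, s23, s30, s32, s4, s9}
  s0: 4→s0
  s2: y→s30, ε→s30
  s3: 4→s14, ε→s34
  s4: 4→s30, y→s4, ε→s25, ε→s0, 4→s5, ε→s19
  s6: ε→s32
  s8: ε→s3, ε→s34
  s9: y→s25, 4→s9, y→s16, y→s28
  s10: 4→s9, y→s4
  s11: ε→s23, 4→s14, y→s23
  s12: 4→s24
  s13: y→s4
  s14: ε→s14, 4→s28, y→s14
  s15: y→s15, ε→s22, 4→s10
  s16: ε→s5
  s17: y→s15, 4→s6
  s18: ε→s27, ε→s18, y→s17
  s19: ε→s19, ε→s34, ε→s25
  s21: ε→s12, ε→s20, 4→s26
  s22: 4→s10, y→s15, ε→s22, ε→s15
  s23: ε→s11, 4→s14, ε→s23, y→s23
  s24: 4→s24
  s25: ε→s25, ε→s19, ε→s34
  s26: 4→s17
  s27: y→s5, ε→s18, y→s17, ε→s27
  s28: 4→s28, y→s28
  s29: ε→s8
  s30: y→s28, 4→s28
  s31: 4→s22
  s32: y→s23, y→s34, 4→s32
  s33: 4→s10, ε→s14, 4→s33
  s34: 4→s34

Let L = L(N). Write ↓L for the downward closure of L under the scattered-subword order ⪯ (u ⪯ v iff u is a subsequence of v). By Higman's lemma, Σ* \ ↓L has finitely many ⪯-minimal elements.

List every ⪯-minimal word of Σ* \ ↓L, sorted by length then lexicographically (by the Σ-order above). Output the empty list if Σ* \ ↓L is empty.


min(Σ*\↓L) = [4y44, y44y].

|Q|=35, |F|=11, |δ|=73 (30 ε).
min D↑ (10 st, q0=0, F={8}): 0:4→1,y→2 1:4→1,y→3 2:4→4,y→2 3:4→5,y→3 4:4→6,y→7 5:4→8,y→5 6:4→6,y→8 7:4→9,y→7 8:4→8,y→8 9:4→8,y→8 (ε-aug+det+¬).
'4y44': N↓-sim [19, 16, 12, 6, 3] end={s0,s28,s34} — reject; 4/4 deletions ∈↓L.
'y44y': |S_i|=[19, 16, 12, 9, 6] end={s16,s19,s25,s28,s34,s5} — reject; 4/4 single-dels accept.
2 obstructions.


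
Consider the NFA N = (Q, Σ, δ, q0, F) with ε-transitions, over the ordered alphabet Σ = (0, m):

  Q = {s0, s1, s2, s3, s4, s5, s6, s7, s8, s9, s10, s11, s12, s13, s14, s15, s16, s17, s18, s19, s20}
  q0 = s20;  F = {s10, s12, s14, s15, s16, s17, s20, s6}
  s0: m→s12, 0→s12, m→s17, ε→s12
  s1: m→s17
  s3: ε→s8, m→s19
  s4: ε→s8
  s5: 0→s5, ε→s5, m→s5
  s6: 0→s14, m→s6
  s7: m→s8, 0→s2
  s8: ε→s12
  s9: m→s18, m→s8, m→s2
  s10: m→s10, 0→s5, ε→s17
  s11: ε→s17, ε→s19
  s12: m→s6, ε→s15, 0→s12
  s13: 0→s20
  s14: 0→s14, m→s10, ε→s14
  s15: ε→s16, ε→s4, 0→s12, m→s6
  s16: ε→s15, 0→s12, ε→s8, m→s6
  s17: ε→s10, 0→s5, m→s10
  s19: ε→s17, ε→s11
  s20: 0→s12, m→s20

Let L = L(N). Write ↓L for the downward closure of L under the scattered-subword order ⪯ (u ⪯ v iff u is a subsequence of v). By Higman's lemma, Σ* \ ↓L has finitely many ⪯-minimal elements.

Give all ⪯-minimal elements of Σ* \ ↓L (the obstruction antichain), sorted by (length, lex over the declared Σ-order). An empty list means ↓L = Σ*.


A = [0m0m0].

|Q|=21, |F|=8, |δ|=46 (17 ε).
min D↑ (6 st, q0=0, F={5}): 0:0→1,m→0 1:0→1,m→2 2:0→3,m→2 3:0→3,m→4 4:0→5,m→4 5:0→5,m→5.
'0m0m0': |S_i|=[11, 10, 5, 4, 3, 1] end={s5} ∉↓L; 5/5 single-dels accept.
1 words, ⪯-incomp.


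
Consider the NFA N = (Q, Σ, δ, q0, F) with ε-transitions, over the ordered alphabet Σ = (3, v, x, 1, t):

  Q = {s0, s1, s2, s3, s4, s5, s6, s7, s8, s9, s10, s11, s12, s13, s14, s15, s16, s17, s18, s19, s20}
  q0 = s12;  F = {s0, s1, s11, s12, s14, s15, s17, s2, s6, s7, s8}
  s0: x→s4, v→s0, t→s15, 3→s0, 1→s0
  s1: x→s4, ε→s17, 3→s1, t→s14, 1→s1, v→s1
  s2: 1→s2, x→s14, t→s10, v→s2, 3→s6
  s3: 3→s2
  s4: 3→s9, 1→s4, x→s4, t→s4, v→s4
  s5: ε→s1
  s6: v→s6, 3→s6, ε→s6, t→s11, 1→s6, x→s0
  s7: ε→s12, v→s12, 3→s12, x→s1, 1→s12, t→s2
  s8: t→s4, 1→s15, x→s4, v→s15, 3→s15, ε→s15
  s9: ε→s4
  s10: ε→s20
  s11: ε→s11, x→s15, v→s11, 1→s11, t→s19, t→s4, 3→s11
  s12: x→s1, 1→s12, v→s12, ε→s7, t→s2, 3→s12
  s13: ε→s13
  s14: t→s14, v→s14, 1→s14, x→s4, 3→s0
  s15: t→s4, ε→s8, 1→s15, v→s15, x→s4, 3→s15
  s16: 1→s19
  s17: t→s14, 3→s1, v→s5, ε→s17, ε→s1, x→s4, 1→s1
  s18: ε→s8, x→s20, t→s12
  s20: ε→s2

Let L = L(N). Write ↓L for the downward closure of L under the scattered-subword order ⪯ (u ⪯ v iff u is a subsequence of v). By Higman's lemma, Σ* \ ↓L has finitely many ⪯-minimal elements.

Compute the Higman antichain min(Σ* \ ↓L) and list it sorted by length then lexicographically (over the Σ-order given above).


Antichain: [xx, t3tt].

|Q|=21, |F|=11, |δ|=80 (15 ε).
min D↑ (9 st, q0=0, F={3}): 0:3→0,v→0,x→1,1→0,t→2 1:3→1,v→1,x→3,1→1,t→4 2:3→5,v→2,x→4,1→2,t→2 3:3→3,v→3,x→3,1→3,t→3 4:3→6,v→4,x→3,1→4,t→4 5:3→5,v→5,x→6,1→5,t→7 6:3→6,v→6,x→3,1→6,t→8 7:3→7,v→7,x→8,1→7,t→3 8:3→8,v→8,x→3,1→8,t→3 (ε-aug+det+¬).
'xx': run [17, 9, 2] end={s4,s9} ∉↓L; 2/2 del acc.
't3tt': N↓-sim [17, 12, 8, 6, 3] end={s19,s4,s9} — reject; 4/4 del acc.
2 obstructions.


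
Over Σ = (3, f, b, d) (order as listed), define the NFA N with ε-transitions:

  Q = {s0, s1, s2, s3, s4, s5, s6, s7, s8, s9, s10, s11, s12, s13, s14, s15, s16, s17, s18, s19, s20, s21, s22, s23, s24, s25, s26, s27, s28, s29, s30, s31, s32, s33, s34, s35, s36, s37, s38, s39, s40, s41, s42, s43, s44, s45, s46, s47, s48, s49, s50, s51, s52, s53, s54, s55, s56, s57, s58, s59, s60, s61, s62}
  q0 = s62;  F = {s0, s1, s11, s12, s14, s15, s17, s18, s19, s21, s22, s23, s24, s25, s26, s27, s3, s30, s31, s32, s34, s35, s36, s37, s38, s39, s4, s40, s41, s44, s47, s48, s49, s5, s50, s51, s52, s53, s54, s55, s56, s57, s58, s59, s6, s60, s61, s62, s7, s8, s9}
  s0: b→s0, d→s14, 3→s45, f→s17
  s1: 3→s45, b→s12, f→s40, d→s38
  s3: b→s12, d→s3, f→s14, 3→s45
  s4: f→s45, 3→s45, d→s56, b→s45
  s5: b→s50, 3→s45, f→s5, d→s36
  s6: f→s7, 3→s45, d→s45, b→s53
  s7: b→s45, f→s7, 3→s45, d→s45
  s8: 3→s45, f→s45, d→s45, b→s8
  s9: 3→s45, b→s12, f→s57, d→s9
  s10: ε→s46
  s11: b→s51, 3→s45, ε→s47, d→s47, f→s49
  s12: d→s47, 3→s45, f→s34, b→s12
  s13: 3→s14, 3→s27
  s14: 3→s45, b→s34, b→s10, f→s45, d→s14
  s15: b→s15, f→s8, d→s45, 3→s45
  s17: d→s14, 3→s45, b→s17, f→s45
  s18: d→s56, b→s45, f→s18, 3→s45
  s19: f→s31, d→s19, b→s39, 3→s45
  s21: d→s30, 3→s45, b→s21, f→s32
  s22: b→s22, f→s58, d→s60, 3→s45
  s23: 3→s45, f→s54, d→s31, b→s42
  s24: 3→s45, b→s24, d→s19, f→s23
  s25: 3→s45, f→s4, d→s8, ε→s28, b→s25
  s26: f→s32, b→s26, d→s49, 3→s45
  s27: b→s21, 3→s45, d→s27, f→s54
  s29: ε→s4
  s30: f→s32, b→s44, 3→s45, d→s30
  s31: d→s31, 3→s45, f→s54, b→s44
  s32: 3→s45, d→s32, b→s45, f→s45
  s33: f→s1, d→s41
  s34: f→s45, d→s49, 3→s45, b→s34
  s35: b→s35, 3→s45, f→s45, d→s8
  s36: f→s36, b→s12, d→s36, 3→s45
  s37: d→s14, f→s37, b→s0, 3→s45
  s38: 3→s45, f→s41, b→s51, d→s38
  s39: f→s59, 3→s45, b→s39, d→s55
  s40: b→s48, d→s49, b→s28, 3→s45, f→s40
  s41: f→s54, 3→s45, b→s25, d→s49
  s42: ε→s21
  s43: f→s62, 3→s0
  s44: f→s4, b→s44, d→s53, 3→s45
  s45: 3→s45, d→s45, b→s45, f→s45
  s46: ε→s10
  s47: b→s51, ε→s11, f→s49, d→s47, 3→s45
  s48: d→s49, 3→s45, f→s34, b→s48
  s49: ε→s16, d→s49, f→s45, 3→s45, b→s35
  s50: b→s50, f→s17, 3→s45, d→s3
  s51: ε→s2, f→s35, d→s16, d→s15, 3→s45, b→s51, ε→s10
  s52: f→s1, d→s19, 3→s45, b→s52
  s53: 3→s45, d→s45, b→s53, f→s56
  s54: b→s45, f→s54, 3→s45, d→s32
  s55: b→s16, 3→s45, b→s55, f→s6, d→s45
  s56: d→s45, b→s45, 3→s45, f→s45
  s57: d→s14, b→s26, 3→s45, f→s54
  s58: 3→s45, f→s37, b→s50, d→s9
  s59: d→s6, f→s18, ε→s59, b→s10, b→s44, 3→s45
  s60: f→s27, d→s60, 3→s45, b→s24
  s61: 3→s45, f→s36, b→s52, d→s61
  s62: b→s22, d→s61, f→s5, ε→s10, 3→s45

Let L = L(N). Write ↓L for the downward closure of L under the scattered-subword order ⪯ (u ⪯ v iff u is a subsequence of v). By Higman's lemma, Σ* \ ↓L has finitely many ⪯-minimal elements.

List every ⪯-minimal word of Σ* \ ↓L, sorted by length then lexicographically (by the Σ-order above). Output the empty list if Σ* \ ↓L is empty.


Antichain: [3, fbff, bffdf, bdffb, dbdbdd].

|Q|=63, |F|=51, |δ|=231 (12 ε).
min D↑ (51 st, q0=0, F={1}): 0:3→1,f→2,b→3,d→4 1:3→1,f→1,b→1,d→1 2:3→1,f→2,b→5,d→6 3:3→1,f→7,b→3,d→8 4:3→1,f→6,b→9,d→4 5:3→1,f→10,b→5,d→11 6:3→1,f→6,b→12,d→6 7:3→1,f→13,b→5,d→14 8:3→1,f→15,b→16,d→8 9:3→1,f→17,b→9,d→18 10:3→1,f→1,b→10,d→19 11:3→1,f→19,b→12,d→11 12:3→1,f→20,b→12,d→21 13:3→1,f→13,b→22,d→19 14:3→1,f→23,b→12,d→14 15:3→1,f→24,b→25,d→15 16:3→1,f→26,b→16,d→18 17:3→1,f→27,b→12,d→28 18:3→1,f→29,b→30,d→18 19:3→1,f→1,b→20,d→19 20:3→1,f→1,b→20,d→31 21:3→1,f→31,b→32,d→21 22:3→1,f→10,b→22,d→19 23:3→1,f→24,b→33,d→19 24:3→1,f→24,b→1,d→34 25:3→1,f→34,b→25,d→35 26:3→1,f→24,b→25,d→29 27:3→1,f→27,b→36,d→31 28:3→1,f→37,b→32,d→28 29:3→1,f→24,b→38,d→29 30:3→1,f→39,b→30,d→40 31:3→1,f→1,b→41,d→31 32:3→1,f→41,b→32,d→42 33:3→1,f→34,b→33,d→31 34:3→1,f→1,b→1,d→34 35:3→1,f→34,b→38,d→35 36:3→1,f→20,b→36,d→31 37:3→1,f→24,b→43,d→31 38:3→1,f→44,b→38,d→45 39:3→1,f→46,b→38,d→47 40:3→1,f→47,b→40,d→1 41:3→1,f→1,b→41,d→48 42:3→1,f→48,b→42,d→1 43:3→1,f→44,b→43,d→48 44:3→1,f→1,b→1,d→49 45:3→1,f→49,b→45,d→1 46:3→1,f→46,b→1,d→49 47:3→1,f→50,b→45,d→1 48:3→1,f→1,b→48,d→1 49:3→1,f→1,b→1,d→1 50:3→1,f→50,b→1,d→1 [Hopcroft].
'3': run [58, 1] end={s45} ∉↓L; 1/1 deletions ∈↓L.
'fbff': N↓-sim [58, 49, 31, 13, 1] end={s45} — reject; 4/4 deletions ∈↓L.
'bffdf': |S_i|=[58, 54, 47, 25, 11, 1] end={s45} ∉↓L; 5/5 del acc.
'bdffb': N↓-sim [58, 54, 44, 30, 7, 1] end={s45} ∉↓L; 5/5 del acc.
'dbdbdd': |S_i|=[58, 50, 42, 31, 21, 9, 1] end={s45} ∉↓L; 6/6 del acc.
5 minimals (antichain).
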